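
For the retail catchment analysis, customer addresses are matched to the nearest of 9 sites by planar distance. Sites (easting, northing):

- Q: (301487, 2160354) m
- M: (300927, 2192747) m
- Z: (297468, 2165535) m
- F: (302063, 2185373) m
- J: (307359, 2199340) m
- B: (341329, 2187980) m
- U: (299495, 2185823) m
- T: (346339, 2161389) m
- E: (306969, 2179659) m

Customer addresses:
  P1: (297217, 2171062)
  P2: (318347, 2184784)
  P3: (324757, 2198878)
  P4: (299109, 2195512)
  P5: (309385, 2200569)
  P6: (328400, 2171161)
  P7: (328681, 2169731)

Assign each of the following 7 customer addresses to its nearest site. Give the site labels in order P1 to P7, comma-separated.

Z, E, J, M, J, T, T

P1 → Z (d²=30610730.00)
P2 → E (d²=155724509.00)
P3 → J (d²=302903848.00)
P4 → M (d²=10950349.00)
P5 → J (d²=5615117.00)
P6 → T (d²=417299705.00)
P7 → T (d²=381393928.00)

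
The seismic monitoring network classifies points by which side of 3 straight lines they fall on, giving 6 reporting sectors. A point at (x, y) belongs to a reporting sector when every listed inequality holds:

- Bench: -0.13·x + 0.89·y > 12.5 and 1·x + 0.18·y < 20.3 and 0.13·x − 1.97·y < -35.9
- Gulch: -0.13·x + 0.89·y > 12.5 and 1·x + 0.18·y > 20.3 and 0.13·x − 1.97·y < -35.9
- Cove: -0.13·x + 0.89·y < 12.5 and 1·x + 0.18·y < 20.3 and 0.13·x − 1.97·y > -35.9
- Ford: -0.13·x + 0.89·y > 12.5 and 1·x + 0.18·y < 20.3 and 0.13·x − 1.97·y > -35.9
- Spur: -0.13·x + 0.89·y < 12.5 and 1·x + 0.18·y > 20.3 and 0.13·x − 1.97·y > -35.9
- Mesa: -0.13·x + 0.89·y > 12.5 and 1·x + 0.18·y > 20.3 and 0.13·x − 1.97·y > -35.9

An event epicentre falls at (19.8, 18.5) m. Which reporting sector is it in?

Mesa

-0.13·19.8 + 0.89·18.5 = 13.891, which is > 12.5
1·19.8 + 0.18·18.5 = 23.130, which is > 20.3
0.13·19.8 − 1.97·18.5 = -33.871, which is > -35.9
This sign pattern matches Mesa.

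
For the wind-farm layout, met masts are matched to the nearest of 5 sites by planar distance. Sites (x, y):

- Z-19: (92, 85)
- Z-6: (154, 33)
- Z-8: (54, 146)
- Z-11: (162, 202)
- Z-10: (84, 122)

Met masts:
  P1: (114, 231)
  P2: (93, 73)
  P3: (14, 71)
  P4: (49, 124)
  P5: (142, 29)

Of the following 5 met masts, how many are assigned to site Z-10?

P1 → Z-11
P2 → Z-19
P3 → Z-19
P4 → Z-8
P5 → Z-6
0 of the 5 go to Z-10.

0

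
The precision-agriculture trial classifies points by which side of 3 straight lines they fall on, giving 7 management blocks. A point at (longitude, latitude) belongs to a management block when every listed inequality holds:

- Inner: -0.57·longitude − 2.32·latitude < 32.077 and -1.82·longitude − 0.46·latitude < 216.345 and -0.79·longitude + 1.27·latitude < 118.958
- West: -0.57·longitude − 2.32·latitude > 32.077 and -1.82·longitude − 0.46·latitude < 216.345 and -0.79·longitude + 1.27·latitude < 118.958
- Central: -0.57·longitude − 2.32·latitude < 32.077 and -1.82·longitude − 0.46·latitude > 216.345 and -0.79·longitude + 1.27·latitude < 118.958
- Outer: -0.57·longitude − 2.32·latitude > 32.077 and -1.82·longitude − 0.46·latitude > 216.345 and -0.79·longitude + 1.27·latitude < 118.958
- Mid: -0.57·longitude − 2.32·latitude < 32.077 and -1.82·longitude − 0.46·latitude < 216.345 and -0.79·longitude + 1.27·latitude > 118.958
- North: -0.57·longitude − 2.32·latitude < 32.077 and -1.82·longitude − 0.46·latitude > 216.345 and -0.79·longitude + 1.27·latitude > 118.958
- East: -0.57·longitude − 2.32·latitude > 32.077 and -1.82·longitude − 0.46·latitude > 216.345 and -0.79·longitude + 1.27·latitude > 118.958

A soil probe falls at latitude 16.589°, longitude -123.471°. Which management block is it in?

Central

-0.57·-123.471 − 2.32·16.589 = 31.892, which is < 32.077
-1.82·-123.471 − 0.46·16.589 = 217.086, which is > 216.345
-0.79·-123.471 + 1.27·16.589 = 118.610, which is < 118.958
This sign pattern matches Central.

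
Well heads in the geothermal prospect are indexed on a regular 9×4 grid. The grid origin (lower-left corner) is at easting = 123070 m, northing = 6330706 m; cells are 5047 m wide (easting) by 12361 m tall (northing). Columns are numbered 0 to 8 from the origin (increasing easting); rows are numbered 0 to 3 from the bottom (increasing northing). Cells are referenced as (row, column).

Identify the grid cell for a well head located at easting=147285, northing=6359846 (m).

(2, 4)

Column index: ⌊(147285 − 123070) / 5047⌋ = ⌊4.798⌋ = 4
Row offset from origin: ⌊(6359846 − 6330706) / 12361⌋ = ⌊2.357⌋ = 2 → row 2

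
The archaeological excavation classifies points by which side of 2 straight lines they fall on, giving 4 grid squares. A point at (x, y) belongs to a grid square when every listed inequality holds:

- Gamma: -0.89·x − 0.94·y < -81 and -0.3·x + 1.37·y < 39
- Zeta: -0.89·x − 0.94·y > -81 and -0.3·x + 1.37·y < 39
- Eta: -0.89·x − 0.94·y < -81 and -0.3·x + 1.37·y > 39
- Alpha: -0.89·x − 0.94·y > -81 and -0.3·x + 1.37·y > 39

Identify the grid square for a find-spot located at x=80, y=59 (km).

-0.89·80 − 0.94·59 = -126.660, which is < -81
-0.3·80 + 1.37·59 = 56.830, which is > 39
This sign pattern matches Eta.

Eta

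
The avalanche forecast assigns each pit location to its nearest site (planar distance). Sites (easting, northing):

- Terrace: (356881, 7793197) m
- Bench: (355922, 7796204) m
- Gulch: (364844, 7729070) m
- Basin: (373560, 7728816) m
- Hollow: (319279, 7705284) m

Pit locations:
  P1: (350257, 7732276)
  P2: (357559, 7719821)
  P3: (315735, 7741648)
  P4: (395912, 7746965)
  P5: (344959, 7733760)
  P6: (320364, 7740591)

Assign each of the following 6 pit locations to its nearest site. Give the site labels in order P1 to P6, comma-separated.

Gulch, Gulch, Hollow, Basin, Gulch, Hollow

P1 → Gulch (d²=223059005.00)
P2 → Gulch (d²=138615226.00)
P3 → Hollow (d²=1334900432.00)
P4 → Basin (d²=828998105.00)
P5 → Gulch (d²=417409325.00)
P6 → Hollow (d²=1247761474.00)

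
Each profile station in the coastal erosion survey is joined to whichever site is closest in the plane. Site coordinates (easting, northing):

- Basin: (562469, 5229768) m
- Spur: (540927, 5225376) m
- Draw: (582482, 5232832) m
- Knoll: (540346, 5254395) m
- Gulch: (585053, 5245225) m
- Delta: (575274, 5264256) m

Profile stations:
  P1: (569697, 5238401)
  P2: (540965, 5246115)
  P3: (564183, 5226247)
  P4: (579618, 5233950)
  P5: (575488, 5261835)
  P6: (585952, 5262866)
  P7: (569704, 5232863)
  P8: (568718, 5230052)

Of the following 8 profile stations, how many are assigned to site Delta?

P1 → Basin
P2 → Knoll
P3 → Basin
P4 → Draw
P5 → Delta
P6 → Delta
P7 → Basin
P8 → Basin
2 of the 8 go to Delta.

2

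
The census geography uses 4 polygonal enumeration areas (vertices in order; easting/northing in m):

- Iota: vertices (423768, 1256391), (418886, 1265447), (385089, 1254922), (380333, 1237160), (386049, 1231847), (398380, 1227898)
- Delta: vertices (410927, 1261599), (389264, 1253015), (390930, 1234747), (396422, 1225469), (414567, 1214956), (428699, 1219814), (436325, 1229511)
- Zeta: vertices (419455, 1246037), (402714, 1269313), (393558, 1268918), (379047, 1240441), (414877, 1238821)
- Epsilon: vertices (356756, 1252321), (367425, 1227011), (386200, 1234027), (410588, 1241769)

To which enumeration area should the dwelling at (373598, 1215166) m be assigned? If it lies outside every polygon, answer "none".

Cast a ray rightward from (373598, 1215166). For each polygon, the edges (by vertex number in listed order) whose endpoints lie on opposite sides of northing = 1215166, where each meets that height, and whether that is right or left of the point:
Iota: no edge straddles that height → 0 crossings.
Delta: 4–5 at easting≈414204.5 (right), 5–6 at easting≈415177.9 (right) → 2 crossings.
Zeta: no edge straddles that height → 0 crossings.
Epsilon: no edge straddles that height → 0 crossings.
All counts are even, so the point lies outside every listed polygon.

none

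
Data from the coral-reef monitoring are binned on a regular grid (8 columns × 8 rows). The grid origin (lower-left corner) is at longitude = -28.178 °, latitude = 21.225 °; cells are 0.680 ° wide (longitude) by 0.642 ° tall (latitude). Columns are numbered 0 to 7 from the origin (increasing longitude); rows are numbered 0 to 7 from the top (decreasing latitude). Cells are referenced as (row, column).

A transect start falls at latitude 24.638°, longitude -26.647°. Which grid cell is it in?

(2, 2)

Column index: ⌊(-26.647 − -28.178) / 0.680⌋ = ⌊2.251⌋ = 2
Row offset from origin: ⌊(24.638 − 21.225) / 0.642⌋ = ⌊5.316⌋ = 5 → row 2 (counted from top)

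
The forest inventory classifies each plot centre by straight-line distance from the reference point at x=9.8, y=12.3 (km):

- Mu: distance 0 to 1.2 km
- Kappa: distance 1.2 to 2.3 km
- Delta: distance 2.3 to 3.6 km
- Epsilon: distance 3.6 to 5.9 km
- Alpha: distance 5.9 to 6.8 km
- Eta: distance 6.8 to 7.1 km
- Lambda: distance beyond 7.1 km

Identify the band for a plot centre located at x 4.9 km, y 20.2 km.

Lambda

Distance = √((4.9−9.8)² + (20.2−12.3)²) = √(24.010 + 62.410) = 9.296 km.
7.1 ≤ 9.296 < ∞ → Lambda.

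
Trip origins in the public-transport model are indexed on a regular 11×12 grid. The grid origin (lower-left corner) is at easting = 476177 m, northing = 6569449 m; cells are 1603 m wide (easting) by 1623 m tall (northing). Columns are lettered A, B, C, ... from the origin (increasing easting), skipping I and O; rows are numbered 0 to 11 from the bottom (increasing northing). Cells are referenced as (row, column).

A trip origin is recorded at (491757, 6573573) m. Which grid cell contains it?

(2, K)

Column index: ⌊(491757 − 476177) / 1603⌋ = ⌊9.719⌋ = 9 → column K
Row offset from origin: ⌊(6573573 − 6569449) / 1623⌋ = ⌊2.541⌋ = 2 → row 2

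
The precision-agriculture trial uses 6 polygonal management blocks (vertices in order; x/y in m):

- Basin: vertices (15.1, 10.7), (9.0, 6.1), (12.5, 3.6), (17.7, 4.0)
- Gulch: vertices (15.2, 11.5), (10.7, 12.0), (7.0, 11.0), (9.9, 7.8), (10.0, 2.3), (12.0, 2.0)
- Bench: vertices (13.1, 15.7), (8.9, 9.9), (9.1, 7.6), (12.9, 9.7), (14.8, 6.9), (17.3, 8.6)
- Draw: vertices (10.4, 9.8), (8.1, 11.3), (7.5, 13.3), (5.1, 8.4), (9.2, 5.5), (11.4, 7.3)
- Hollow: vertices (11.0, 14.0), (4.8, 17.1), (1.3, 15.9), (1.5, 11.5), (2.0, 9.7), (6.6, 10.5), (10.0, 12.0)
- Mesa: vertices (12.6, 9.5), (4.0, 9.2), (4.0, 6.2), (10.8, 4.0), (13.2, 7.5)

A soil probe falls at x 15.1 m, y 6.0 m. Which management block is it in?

Cast a ray rightward from (15.1, 6.0). For each polygon, the edges (by vertex number in listed order) whose endpoints lie on opposite sides of y = 6.0, where each meets that height, and whether that is right or left of the point:
Basin: 2–3 at x≈9.14 (left), 4–1 at x≈16.92 (right) → 1 crossing.
Gulch: 4–5 at x≈9.93 (left), 6–1 at x≈13.35 (left) → 0 crossings.
Bench: no edge straddles that height → 0 crossings.
Draw: 4–5 at x≈8.49 (left), 5–6 at x≈9.81 (left) → 0 crossings.
Hollow: no edge straddles that height → 0 crossings.
Mesa: 3–4 at x≈4.62 (left), 4–5 at x≈12.17 (left) → 0 crossings.
Only Basin has an odd count, so the point is inside Basin.

Basin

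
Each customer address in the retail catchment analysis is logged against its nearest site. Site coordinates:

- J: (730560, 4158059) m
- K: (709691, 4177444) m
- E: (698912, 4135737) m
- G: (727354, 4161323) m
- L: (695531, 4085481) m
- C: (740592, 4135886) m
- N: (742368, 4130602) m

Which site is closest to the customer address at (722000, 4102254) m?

Squared distances to each site:
J: 3187471625.000; K: 5805047581.000; E: 1654167033.000; G: 3517812077.000; L: 981941490.000; C: 1476773888.000; N: 1218464528.000.
Minimum at L.

L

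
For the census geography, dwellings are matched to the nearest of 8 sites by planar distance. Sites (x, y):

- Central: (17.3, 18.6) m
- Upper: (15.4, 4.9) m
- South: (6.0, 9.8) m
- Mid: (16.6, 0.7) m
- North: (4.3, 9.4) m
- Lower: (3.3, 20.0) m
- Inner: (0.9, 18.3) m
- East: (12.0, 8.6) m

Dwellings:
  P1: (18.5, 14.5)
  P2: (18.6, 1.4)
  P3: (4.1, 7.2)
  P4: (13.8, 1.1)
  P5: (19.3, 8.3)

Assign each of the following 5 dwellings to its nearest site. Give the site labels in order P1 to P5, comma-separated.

Central, Mid, North, Mid, Upper

P1 → Central (d²=18.25)
P2 → Mid (d²=4.49)
P3 → North (d²=4.88)
P4 → Mid (d²=8.00)
P5 → Upper (d²=26.77)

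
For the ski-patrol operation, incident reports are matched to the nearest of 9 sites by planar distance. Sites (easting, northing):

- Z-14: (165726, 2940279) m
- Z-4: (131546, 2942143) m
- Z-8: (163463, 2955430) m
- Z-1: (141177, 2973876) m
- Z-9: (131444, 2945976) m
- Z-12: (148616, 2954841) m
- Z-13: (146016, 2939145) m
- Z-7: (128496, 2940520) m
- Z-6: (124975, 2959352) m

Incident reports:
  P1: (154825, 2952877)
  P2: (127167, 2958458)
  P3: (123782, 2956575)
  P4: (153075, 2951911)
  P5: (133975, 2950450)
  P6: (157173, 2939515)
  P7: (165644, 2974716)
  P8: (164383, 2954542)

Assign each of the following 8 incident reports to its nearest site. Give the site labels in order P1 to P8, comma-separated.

P1 → Z-12 (d²=42408977.00)
P2 → Z-6 (d²=5604100.00)
P3 → Z-6 (d²=9134978.00)
P4 → Z-12 (d²=28467581.00)
P5 → Z-9 (d²=26422637.00)
P6 → Z-14 (d²=73737505.00)
P7 → Z-8 (d²=376706557.00)
P8 → Z-8 (d²=1634944.00)

Z-12, Z-6, Z-6, Z-12, Z-9, Z-14, Z-8, Z-8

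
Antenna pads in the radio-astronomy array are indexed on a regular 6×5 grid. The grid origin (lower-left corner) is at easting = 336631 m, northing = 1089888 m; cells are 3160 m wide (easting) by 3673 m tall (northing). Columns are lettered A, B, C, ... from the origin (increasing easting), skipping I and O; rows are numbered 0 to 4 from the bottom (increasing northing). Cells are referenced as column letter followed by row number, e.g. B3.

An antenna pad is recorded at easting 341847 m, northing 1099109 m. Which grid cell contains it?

Column index: ⌊(341847 − 336631) / 3160⌋ = ⌊1.651⌋ = 1 → column B
Row offset from origin: ⌊(1099109 − 1089888) / 3673⌋ = ⌊2.510⌋ = 2 → row 2

B2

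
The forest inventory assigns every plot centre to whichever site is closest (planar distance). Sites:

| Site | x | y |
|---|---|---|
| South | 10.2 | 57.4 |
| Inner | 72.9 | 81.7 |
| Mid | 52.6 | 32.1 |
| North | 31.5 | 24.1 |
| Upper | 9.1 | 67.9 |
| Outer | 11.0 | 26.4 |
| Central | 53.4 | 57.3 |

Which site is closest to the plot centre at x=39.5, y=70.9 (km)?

Central

Squared distances to each site:
South: 1040.740; Inner: 1232.200; Mid: 1677.050; North: 2254.240; Upper: 933.160; Outer: 2792.500; Central: 378.170.
Minimum at Central.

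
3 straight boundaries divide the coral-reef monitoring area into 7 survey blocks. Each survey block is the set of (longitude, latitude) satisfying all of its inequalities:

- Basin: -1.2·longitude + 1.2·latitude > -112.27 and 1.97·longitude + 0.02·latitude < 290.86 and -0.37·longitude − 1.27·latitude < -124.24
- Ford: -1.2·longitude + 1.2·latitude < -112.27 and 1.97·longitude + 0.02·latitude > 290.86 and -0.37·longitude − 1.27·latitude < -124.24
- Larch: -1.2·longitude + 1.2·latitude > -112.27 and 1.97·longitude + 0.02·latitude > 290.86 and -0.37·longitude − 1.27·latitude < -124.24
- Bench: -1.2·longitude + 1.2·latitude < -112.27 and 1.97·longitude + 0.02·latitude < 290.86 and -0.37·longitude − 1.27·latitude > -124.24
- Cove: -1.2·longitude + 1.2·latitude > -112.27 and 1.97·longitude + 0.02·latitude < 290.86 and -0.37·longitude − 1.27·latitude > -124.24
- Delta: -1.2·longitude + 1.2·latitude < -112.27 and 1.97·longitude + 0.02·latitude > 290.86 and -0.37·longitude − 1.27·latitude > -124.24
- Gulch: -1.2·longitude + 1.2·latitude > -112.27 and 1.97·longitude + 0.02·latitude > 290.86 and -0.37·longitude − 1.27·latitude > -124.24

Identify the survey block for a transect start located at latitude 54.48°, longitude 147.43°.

Gulch

-1.2·147.43 + 1.2·54.48 = -111.540, which is > -112.27
1.97·147.43 + 0.02·54.48 = 291.527, which is > 290.86
-0.37·147.43 − 1.27·54.48 = -123.739, which is > -124.24
This sign pattern matches Gulch.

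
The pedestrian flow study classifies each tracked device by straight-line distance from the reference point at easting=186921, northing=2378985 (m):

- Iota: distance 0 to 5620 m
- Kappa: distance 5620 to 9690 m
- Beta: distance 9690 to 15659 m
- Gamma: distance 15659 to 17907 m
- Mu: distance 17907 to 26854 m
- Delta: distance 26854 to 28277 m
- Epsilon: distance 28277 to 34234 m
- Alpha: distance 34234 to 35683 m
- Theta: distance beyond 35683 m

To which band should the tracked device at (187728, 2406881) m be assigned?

Delta

Distance = √((187728−186921)² + (2406881−2378985)²) = √(651249.000 + 778186816.000) = 27907.670 m.
26854 ≤ 27907.670 < 28277 → Delta.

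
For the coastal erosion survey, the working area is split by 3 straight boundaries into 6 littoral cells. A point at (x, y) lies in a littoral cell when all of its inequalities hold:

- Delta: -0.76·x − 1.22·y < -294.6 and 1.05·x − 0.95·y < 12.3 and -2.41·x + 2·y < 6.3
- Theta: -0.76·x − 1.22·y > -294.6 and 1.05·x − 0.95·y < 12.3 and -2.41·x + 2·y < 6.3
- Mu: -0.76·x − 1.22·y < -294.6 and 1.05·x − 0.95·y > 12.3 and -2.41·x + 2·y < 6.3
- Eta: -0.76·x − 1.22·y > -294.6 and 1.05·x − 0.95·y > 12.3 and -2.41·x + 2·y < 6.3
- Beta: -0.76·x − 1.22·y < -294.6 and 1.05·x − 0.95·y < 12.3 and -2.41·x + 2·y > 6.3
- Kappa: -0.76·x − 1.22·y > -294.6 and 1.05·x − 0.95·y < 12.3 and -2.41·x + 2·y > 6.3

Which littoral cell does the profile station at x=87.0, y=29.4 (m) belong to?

Eta

-0.76·87.0 − 1.22·29.4 = -101.988, which is > -294.6
1.05·87.0 − 0.95·29.4 = 63.420, which is > 12.3
-2.41·87.0 + 2·29.4 = -150.870, which is < 6.3
This sign pattern matches Eta.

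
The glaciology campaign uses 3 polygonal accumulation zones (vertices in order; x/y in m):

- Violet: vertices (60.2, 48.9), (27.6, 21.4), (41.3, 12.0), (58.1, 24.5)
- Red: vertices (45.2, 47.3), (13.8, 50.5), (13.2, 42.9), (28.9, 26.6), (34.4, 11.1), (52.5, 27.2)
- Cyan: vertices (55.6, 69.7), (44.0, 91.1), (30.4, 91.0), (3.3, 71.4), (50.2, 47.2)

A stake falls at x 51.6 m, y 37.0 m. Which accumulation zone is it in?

Violet

Cast a ray rightward from (51.6, 37.0). For each polygon, the edges (by vertex number in listed order) whose endpoints lie on opposite sides of y = 37.0, where each meets that height, and whether that is right or left of the point:
Violet: 1–2 at x≈46.09 (left), 4–1 at x≈59.18 (right) → 1 crossing.
Red: 3–4 at x≈18.88 (left), 6–1 at x≈48.94 (left) → 0 crossings.
Cyan: no edge straddles that height → 0 crossings.
Only Violet has an odd count, so the point is inside Violet.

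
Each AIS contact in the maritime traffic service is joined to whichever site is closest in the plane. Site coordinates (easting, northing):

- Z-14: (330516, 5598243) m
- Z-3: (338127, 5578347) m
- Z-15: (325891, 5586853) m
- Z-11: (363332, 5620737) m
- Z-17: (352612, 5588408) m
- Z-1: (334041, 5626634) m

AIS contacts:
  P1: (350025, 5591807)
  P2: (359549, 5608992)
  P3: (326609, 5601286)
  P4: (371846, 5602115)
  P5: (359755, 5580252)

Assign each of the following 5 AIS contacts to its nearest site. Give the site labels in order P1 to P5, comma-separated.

P1 → Z-17 (d²=18245770.00)
P2 → Z-11 (d²=152256114.00)
P3 → Z-14 (d²=24524498.00)
P4 → Z-11 (d²=419267080.00)
P5 → Z-17 (d²=117542785.00)

Z-17, Z-11, Z-14, Z-11, Z-17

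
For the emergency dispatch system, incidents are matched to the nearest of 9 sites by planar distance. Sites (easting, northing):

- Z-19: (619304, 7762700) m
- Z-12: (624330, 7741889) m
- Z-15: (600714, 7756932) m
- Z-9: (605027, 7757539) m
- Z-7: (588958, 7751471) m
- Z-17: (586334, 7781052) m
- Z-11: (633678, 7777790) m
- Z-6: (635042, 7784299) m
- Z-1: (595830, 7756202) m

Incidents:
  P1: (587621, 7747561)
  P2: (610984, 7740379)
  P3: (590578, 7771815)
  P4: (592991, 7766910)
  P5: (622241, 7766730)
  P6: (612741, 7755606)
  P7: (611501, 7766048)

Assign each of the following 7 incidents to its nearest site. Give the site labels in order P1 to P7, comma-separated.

Z-7, Z-12, Z-17, Z-1, Z-19, Z-9, Z-19

P1 → Z-7 (d²=17075669.00)
P2 → Z-12 (d²=180395816.00)
P3 → Z-17 (d²=103333705.00)
P4 → Z-1 (d²=122721185.00)
P5 → Z-19 (d²=24866869.00)
P6 → Z-9 (d²=63242285.00)
P7 → Z-19 (d²=72095913.00)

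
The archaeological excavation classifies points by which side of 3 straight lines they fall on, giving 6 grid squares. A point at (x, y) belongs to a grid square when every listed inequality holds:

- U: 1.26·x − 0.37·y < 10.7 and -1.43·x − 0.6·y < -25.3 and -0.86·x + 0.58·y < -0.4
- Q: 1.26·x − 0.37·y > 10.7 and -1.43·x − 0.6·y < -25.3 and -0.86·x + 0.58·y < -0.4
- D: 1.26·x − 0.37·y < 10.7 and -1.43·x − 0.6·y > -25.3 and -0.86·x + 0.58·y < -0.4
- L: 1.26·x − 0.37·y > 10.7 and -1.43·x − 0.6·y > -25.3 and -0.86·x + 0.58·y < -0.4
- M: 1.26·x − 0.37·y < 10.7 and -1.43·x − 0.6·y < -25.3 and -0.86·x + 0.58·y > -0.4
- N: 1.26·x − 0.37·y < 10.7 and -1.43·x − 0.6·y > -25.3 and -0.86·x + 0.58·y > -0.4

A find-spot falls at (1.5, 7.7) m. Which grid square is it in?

N

1.26·1.5 − 0.37·7.7 = -0.959, which is < 10.7
-1.43·1.5 − 0.6·7.7 = -6.765, which is > -25.3
-0.86·1.5 + 0.58·7.7 = 3.176, which is > -0.4
This sign pattern matches N.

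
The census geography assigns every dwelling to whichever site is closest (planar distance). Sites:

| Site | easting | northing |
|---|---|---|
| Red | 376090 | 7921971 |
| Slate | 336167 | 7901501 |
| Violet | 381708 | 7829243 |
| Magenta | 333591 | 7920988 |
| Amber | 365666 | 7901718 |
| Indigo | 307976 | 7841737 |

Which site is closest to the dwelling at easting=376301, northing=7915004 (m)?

Red

Squared distances to each site:
Red: 48583610.000; Slate: 1793068965.000; Violet: 7384184770.000; Magenta: 1859952356.000; Amber: 289621021.000; Indigo: 10036358914.000.
Minimum at Red.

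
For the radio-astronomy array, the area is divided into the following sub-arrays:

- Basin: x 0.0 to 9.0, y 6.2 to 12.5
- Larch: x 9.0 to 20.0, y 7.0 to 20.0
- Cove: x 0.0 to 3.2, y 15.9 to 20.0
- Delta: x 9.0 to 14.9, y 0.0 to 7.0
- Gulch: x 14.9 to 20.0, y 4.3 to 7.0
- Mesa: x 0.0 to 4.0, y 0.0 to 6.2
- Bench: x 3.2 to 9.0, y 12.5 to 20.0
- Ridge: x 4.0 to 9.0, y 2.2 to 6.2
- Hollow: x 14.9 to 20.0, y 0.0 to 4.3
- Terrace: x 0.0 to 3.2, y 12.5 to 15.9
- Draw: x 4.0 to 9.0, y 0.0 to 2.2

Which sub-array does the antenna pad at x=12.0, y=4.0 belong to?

The point has x = 12.0 and y = 4.0.
Only Delta satisfies 9.0 ≤ x ≤ 14.9 and 0.0 ≤ y ≤ 7.0.

Delta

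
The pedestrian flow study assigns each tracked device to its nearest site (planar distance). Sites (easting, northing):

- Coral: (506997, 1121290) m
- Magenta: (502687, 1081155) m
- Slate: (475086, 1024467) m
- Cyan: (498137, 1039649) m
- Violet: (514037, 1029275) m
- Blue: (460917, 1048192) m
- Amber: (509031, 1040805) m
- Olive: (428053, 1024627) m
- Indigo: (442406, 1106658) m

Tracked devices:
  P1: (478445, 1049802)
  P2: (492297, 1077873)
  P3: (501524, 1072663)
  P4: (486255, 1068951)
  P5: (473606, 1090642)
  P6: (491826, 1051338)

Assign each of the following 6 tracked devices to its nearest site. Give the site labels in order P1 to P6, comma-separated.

Blue, Magenta, Magenta, Magenta, Magenta, Cyan

P1 → Blue (d²=309822884.00)
P2 → Magenta (d²=118723624.00)
P3 → Magenta (d²=73466633.00)
P4 → Magenta (d²=418948240.00)
P5 → Magenta (d²=935707730.00)
P6 → Cyan (d²=176461442.00)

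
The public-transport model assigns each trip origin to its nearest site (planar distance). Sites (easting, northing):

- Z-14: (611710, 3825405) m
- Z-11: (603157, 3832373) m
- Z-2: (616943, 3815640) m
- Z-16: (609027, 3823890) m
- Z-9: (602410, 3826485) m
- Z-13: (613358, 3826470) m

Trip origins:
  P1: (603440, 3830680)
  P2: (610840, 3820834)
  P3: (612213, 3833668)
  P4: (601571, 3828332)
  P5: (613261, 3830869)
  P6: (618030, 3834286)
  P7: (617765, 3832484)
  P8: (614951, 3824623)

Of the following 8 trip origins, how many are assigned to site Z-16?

1

P1 → Z-11
P2 → Z-16
P3 → Z-13
P4 → Z-9
P5 → Z-13
P6 → Z-13
P7 → Z-13
P8 → Z-13
1 of the 8 goes to Z-16.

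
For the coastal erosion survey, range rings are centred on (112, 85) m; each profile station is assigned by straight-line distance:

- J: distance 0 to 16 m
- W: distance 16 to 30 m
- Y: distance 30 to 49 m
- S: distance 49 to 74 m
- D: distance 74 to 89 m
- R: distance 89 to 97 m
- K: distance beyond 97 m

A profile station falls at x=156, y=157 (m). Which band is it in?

D

Distance = √((156−112)² + (157−85)²) = √(1936.000 + 5184.000) = 84.380 m.
74 ≤ 84.380 < 89 → D.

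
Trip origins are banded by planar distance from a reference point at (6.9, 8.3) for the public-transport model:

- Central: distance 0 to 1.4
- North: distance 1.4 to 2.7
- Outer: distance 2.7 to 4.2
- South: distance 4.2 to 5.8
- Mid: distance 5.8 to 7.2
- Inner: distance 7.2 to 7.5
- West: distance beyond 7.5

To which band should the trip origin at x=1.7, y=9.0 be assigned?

South

Distance = √((1.7−6.9)² + (9.0−8.3)²) = √(27.040 + 0.490) = 5.247.
4.2 ≤ 5.247 < 5.8 → South.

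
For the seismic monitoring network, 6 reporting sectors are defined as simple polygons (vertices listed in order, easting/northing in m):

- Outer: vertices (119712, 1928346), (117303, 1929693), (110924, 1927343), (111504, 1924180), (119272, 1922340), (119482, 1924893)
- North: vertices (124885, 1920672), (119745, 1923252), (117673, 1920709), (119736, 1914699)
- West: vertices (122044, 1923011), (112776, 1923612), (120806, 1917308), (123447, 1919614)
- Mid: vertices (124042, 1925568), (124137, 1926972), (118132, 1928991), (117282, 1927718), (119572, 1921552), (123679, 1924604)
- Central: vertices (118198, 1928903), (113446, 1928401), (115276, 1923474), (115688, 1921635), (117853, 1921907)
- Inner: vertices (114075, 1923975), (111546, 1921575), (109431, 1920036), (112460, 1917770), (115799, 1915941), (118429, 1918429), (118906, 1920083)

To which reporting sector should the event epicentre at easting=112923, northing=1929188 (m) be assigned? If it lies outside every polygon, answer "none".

none

Cast a ray rightward from (112923, 1929188). For each polygon, the edges (by vertex number in listed order) whose endpoints lie on opposite sides of northing = 1929188, where each meets that height, and whether that is right or left of the point:
Outer: 1–2 at easting≈118206.2 (right), 2–3 at easting≈115932.2 (right) → 2 crossings.
North: no edge straddles that height → 0 crossings.
West: no edge straddles that height → 0 crossings.
Mid: no edge straddles that height → 0 crossings.
Central: no edge straddles that height → 0 crossings.
Inner: no edge straddles that height → 0 crossings.
All counts are even, so the point lies outside every listed polygon.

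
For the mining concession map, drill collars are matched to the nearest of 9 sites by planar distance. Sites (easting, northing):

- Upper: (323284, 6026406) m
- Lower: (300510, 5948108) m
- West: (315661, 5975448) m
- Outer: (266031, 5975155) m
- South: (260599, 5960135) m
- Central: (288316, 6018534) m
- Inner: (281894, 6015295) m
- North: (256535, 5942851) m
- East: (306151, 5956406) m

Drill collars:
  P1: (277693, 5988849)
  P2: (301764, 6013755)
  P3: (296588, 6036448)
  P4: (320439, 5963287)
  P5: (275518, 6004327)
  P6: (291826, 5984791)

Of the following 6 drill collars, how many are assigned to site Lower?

0

P1 → Outer
P2 → Central
P3 → Central
P4 → West
P5 → Inner
P6 → West
0 of the 6 go to Lower.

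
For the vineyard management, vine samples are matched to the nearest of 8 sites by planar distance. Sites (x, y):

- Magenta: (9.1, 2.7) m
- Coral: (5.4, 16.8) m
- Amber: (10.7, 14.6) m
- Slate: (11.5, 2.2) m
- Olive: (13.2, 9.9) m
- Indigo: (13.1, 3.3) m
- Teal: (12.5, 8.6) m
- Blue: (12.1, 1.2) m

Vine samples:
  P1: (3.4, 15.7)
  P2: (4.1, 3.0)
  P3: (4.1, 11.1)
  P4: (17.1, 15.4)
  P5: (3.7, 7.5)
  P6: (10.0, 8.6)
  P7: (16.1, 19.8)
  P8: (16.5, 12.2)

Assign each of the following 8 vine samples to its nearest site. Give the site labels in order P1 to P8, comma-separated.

P1 → Coral (d²=5.21)
P2 → Magenta (d²=25.09)
P3 → Coral (d²=34.18)
P4 → Amber (d²=41.60)
P5 → Magenta (d²=52.20)
P6 → Teal (d²=6.25)
P7 → Amber (d²=56.20)
P8 → Olive (d²=16.18)

Coral, Magenta, Coral, Amber, Magenta, Teal, Amber, Olive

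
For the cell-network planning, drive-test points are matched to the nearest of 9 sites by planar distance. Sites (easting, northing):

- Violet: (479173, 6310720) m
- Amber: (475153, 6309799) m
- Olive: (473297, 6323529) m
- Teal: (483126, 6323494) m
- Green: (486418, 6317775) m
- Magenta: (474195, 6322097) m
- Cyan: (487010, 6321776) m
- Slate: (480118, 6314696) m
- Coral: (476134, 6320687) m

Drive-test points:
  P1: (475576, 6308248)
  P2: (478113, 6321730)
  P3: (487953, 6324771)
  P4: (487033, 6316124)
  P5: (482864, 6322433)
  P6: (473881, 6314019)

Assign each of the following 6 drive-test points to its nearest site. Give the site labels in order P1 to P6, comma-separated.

P1 → Amber (d²=2584530.00)
P2 → Coral (d²=5004290.00)
P3 → Cyan (d²=9859274.00)
P4 → Green (d²=3104026.00)
P5 → Teal (d²=1194365.00)
P6 → Amber (d²=19426384.00)

Amber, Coral, Cyan, Green, Teal, Amber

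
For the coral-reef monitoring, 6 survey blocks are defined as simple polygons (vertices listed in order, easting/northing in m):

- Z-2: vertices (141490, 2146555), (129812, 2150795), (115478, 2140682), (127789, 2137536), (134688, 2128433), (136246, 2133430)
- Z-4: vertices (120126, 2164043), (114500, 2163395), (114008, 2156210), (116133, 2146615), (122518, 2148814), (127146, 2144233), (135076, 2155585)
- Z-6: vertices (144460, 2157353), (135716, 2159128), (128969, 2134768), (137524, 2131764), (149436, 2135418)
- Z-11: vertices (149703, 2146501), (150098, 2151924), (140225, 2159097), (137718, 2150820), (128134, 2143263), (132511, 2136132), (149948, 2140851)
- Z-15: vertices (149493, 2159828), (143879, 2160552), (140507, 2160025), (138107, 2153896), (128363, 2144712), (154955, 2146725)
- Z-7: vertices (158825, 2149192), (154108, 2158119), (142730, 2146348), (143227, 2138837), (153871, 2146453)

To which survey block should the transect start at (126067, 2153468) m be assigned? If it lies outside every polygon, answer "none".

Z-4

Cast a ray rightward from (126067, 2153468). For each polygon, the edges (by vertex number in listed order) whose endpoints lie on opposite sides of northing = 2153468, where each meets that height, and whether that is right or left of the point:
Z-2: no edge straddles that height → 0 crossings.
Z-4: 3–4 at easting≈114615.3 (left), 6–7 at easting≈133597.2 (right) → 1 crossing.
Z-6: 2–3 at easting≈134148.3 (right), 5–1 at easting≈145341.3 (right) → 2 crossings.
Z-11: 2–3 at easting≈147972.8 (right), 3–4 at easting≈138520.0 (right) → 2 crossings.
Z-15: 4–5 at easting≈137652.9 (right), 6–1 at easting≈152144.2 (right) → 2 crossings.
Z-7: 1–2 at easting≈156565.6 (right), 2–3 at easting≈149612.3 (right) → 2 crossings.
Only Z-4 has an odd count, so the point is inside Z-4.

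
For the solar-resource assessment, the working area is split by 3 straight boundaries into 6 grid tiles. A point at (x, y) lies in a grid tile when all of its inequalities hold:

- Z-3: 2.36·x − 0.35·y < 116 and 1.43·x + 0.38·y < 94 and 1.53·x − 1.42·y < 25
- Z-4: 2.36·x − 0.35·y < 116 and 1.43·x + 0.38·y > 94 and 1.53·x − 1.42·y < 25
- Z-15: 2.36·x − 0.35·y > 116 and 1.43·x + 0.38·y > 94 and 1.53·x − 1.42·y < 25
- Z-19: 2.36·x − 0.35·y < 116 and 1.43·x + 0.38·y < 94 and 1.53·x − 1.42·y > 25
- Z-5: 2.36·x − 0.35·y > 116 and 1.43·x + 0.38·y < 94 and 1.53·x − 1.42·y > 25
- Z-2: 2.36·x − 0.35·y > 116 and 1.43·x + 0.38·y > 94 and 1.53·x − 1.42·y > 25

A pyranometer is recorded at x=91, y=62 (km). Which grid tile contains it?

2.36·91 − 0.35·62 = 193.060, which is > 116
1.43·91 + 0.38·62 = 153.690, which is > 94
1.53·91 − 1.42·62 = 51.190, which is > 25
This sign pattern matches Z-2.

Z-2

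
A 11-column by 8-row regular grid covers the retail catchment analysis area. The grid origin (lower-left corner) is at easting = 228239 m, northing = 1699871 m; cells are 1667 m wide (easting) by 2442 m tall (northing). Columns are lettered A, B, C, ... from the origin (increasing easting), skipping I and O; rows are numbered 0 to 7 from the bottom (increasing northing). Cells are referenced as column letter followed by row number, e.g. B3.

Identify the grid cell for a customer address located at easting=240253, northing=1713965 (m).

H5

Column index: ⌊(240253 − 228239) / 1667⌋ = ⌊7.207⌋ = 7 → column H
Row offset from origin: ⌊(1713965 − 1699871) / 2442⌋ = ⌊5.771⌋ = 5 → row 5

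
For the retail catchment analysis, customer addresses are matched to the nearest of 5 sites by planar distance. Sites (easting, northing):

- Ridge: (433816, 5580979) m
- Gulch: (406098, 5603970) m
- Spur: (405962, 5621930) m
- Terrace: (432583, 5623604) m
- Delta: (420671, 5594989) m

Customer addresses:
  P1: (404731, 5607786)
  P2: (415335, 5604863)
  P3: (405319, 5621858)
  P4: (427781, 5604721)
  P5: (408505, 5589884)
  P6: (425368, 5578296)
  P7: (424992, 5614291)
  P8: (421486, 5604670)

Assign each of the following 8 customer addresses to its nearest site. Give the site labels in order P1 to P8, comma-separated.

P1 → Gulch (d²=16430545.00)
P2 → Gulch (d²=86119618.00)
P3 → Spur (d²=418633.00)
P4 → Delta (d²=145263924.00)
P5 → Delta (d²=174072581.00)
P6 → Ridge (d²=78567193.00)
P7 → Terrace (d²=144355250.00)
P8 → Delta (d²=94385986.00)

Gulch, Gulch, Spur, Delta, Delta, Ridge, Terrace, Delta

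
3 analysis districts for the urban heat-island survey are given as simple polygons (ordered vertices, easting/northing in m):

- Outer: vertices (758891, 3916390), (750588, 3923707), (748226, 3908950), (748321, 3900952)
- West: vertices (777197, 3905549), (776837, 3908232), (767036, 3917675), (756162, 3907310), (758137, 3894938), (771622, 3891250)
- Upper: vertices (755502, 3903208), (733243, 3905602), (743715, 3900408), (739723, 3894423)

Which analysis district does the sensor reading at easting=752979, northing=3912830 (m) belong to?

Cast a ray rightward from (752979, 3912830). For each polygon, the edges (by vertex number in listed order) whose endpoints lie on opposite sides of northing = 3912830, where each meets that height, and whether that is right or left of the point:
Outer: 2–3 at easting≈748847.0 (left), 4–1 at easting≈756453.6 (right) → 1 crossing.
West: 2–3 at easting≈772064.7 (right), 3–4 at easting≈761953.1 (right) → 2 crossings.
Upper: no edge straddles that height → 0 crossings.
Only Outer has an odd count, so the point is inside Outer.

Outer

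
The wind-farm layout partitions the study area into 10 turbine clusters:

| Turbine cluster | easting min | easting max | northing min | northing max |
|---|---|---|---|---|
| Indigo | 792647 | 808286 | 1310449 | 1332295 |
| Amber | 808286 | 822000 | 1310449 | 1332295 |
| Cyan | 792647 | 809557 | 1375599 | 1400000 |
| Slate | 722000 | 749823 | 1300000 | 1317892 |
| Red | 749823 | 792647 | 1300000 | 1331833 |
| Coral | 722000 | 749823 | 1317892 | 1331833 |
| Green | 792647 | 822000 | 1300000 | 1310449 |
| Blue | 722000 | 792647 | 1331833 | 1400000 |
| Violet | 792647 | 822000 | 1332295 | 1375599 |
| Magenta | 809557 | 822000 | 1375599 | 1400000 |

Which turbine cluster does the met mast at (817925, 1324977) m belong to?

The point has easting = 817925 and northing = 1324977.
Only Amber satisfies 808286 ≤ easting ≤ 822000 and 1310449 ≤ northing ≤ 1332295.

Amber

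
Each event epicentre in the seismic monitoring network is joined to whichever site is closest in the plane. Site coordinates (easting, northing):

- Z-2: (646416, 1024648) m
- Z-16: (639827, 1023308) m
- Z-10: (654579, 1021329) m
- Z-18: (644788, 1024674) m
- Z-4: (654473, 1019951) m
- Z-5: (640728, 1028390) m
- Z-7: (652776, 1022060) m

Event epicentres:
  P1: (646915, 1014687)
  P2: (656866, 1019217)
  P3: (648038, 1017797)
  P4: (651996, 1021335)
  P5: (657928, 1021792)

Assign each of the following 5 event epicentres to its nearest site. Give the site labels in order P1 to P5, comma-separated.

Z-4, Z-4, Z-7, Z-7, Z-10

P1 → Z-4 (d²=84833060.00)
P2 → Z-4 (d²=6265205.00)
P3 → Z-7 (d²=40621813.00)
P4 → Z-7 (d²=1134025.00)
P5 → Z-10 (d²=11430170.00)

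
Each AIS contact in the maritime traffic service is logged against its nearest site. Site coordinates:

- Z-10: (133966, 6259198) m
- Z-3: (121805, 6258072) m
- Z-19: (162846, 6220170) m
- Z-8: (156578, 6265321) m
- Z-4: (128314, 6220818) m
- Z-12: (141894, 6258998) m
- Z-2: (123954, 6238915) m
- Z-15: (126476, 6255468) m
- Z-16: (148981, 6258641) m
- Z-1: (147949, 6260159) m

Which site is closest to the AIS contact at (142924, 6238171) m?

Z-2

Squared distances to each site:
Z-10: 522380493.000; Z-3: 842061962.000; Z-19: 720922085.000; Z-8: 923554216.000; Z-4: 514578709.000; Z-12: 434824829.000; Z-2: 360414436.000; Z-15: 569722913.000; Z-16: 455708149.000; Z-1: 508722769.000.
Minimum at Z-2.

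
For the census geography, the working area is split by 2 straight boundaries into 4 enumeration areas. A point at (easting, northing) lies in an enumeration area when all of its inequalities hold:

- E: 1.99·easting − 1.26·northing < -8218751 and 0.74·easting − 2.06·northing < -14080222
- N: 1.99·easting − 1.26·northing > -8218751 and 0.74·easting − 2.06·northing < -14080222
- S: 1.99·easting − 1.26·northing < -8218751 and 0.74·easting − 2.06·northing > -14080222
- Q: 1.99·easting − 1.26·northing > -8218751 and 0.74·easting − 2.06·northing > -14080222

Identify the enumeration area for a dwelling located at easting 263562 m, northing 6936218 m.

1.99·263562 − 1.26·6936218 = -8215146.300, which is > -8218751
0.74·263562 − 2.06·6936218 = -14093573.200, which is < -14080222
This sign pattern matches N.

N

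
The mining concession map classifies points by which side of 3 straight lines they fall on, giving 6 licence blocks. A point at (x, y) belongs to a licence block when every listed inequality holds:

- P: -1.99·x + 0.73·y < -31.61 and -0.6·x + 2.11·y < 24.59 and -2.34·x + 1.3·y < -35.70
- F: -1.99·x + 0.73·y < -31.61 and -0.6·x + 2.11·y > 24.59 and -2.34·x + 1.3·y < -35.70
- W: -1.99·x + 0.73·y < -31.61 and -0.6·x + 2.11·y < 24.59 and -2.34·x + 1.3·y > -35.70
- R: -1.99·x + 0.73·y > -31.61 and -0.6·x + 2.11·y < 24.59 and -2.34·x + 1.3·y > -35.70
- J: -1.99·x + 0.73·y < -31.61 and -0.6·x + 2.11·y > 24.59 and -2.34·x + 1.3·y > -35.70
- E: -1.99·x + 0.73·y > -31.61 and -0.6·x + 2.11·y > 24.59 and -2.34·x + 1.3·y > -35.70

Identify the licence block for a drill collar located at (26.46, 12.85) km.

-1.99·26.46 + 0.73·12.85 = -43.275, which is < -31.61
-0.6·26.46 + 2.11·12.85 = 11.237, which is < 24.59
-2.34·26.46 + 1.3·12.85 = -45.211, which is < -35.70
This sign pattern matches P.

P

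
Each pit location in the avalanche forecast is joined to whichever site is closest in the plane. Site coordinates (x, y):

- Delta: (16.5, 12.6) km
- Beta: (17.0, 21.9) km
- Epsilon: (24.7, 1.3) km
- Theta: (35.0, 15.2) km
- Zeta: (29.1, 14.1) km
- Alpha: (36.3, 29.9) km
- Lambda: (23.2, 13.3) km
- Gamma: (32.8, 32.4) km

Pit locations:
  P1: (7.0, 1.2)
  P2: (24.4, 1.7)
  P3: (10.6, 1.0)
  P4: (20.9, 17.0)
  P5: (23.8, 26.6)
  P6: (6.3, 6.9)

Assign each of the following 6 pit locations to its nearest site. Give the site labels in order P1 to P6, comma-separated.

P1 → Delta (d²=220.21)
P2 → Epsilon (d²=0.25)
P3 → Delta (d²=169.37)
P4 → Lambda (d²=18.98)
P5 → Beta (d²=68.33)
P6 → Delta (d²=136.53)

Delta, Epsilon, Delta, Lambda, Beta, Delta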